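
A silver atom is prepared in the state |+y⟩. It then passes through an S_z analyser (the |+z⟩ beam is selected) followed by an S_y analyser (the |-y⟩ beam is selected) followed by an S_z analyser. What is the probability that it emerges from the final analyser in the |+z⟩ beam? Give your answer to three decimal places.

First analyser (S_z): from |+y⟩, P(|+z⟩) = 1/2.
After stage 1 the state is |+z⟩; P(|-y⟩) = |⟨-y|+z⟩|² = 1/2.
After stage 2 the state is |-y⟩; P(|+z⟩) = |⟨+z|-y⟩|² = 1/2.
Joint probability = 1/2 × 1/2 × 1/2 = 0.125.

0.125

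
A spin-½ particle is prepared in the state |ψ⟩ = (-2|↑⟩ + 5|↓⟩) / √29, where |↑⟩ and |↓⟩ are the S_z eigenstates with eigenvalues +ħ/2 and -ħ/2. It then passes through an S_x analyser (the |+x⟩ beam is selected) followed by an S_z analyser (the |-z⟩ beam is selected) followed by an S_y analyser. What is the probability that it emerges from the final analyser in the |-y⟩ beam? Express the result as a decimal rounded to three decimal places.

First analyser (S_x): P(|+x⟩) = |⟨+x|ψ⟩|² = 9/58.
After stage 1 the state is |+x⟩; P(|-z⟩) = |⟨-z|+x⟩|² = 1/2.
After stage 2 the state is |-z⟩; P(|-y⟩) = |⟨-y|-z⟩|² = 1/2.
Joint probability = 9/58 × 1/2 × 1/2 = 0.039.

0.039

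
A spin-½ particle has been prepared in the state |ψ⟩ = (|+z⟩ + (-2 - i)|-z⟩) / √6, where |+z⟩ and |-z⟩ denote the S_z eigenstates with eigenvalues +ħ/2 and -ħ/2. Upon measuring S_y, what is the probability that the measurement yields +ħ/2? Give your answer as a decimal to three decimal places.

0.333

|+y⟩ = (|+z⟩ + i|-z⟩)/√2, so ⟨+y|ψ⟩ = (2i) / (√2·√6).
P = |2i|² / 12 = 4/12.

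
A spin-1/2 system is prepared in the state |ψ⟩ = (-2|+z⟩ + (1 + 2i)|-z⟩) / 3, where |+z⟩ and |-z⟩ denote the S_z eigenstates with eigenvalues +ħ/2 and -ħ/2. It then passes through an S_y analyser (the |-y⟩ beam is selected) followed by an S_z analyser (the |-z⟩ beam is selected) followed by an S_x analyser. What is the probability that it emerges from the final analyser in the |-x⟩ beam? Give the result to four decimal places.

0.2361

First analyser (S_y): P(|-y⟩) = |⟨-y|ψ⟩|² = 17/18.
After stage 1 the state is |-y⟩; P(|-z⟩) = |⟨-z|-y⟩|² = 1/2.
After stage 2 the state is |-z⟩; P(|-x⟩) = |⟨-x|-z⟩|² = 1/2.
Joint probability = 17/18 × 1/2 × 1/2 = 0.2361.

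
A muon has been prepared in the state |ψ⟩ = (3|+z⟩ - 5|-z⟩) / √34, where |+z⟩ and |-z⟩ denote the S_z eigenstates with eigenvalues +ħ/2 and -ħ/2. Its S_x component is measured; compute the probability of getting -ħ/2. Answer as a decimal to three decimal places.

|-x⟩ = (|+z⟩ - |-z⟩)/√2, so ⟨-x|ψ⟩ = (8) / (√2·√34).
P = |8|² / 68 = 64/68.

0.941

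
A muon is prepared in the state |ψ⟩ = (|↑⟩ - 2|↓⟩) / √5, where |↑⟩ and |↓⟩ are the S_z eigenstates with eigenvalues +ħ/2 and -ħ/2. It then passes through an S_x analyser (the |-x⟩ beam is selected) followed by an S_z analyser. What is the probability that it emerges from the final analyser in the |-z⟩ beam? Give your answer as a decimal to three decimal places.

0.450

First analyser (S_x): P(|-x⟩) = |⟨-x|ψ⟩|² = 9/10.
After stage 1 the state is |-x⟩; P(|-z⟩) = |⟨-z|-x⟩|² = 1/2.
Joint probability = 9/10 × 1/2 = 0.450.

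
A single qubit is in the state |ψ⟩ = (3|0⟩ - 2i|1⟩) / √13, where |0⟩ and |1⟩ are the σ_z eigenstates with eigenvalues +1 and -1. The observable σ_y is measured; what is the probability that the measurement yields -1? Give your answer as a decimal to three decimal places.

0.962

|-y⟩ = (|0⟩ - i|1⟩)/√2, so ⟨-y|ψ⟩ = (5) / (√2·√13).
P = |5|² / 26 = 25/26.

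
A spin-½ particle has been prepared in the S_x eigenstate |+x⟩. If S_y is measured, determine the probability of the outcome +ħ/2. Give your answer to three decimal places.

0.500

In the S_z basis, |+x⟩ = (|+z⟩ + |-z⟩)/√2 and |+y⟩ = (|+z⟩ + i|-z⟩)/√2.
|⟨+y|+x⟩|² = 1/2.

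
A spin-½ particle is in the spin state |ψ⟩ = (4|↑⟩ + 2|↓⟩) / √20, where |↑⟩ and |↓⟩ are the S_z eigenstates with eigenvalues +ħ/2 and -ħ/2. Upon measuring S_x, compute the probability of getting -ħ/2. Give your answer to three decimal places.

|-x⟩ = (|↑⟩ - |↓⟩)/√2, so ⟨-x|ψ⟩ = (2) / (√2·√20).
P = |2|² / 40 = 4/40.

0.100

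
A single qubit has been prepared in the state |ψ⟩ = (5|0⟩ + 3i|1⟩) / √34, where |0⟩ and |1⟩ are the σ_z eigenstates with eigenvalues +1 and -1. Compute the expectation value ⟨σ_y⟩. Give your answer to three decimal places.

⟨σ_y⟩ = 2 Im(a* b)/(|a|²+|b|²) with a = 5, b = 3i.
a* b = 15i, so ⟨σ_y⟩ = 30/34.

0.882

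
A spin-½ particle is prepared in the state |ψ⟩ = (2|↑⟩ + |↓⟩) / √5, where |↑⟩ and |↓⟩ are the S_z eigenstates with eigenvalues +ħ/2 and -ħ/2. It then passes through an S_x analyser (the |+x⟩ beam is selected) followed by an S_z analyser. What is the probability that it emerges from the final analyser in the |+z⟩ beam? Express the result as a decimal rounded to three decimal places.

First analyser (S_x): P(|+x⟩) = |⟨+x|ψ⟩|² = 9/10.
After stage 1 the state is |+x⟩; P(|+z⟩) = |⟨+z|+x⟩|² = 1/2.
Joint probability = 9/10 × 1/2 = 0.450.

0.450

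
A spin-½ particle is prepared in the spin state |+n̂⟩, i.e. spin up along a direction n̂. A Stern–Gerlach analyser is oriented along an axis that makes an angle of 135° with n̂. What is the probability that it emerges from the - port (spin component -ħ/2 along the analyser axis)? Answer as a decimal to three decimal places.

0.854

For spin-½, the probability of finding spin-up along an axis at angle θ to the initial spin direction is cos²(θ/2); spin-down is sin²(θ/2).
θ = 135°, so P = sin²(67.5°) ≈ 0.854.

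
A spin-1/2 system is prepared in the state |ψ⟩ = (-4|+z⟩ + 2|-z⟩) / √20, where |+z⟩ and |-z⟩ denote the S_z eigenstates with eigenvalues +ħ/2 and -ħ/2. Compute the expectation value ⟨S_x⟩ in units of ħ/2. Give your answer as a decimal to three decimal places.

⟨σ_x⟩ = 2 Re(a* b)/(|a|²+|b|²) with a = -4, b = 2.
a* b = -8, so ⟨σ_x⟩ = -16/20.
⟨S_x⟩ = (ħ/2)·⟨σ_x⟩.

-0.800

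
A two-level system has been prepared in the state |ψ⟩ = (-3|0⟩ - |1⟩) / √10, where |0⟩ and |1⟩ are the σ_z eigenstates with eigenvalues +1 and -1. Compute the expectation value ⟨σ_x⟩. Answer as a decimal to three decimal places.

0.600

⟨σ_x⟩ = 2 Re(a* b)/(|a|²+|b|²) with a = -3, b = -1.
a* b = 3, so ⟨σ_x⟩ = 6/10.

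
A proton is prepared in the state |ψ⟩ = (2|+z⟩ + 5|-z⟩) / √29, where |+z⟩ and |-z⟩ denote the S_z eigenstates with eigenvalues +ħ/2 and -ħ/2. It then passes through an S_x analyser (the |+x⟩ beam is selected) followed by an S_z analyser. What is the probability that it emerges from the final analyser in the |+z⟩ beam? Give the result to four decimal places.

0.4224

First analyser (S_x): P(|+x⟩) = |⟨+x|ψ⟩|² = 49/58.
After stage 1 the state is |+x⟩; P(|+z⟩) = |⟨+z|+x⟩|² = 1/2.
Joint probability = 49/58 × 1/2 = 0.4224.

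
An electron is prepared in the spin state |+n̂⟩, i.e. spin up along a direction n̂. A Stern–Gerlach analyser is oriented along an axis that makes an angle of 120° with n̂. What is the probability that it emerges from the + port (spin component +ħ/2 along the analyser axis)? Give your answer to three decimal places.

For spin-½, the probability of finding spin-up along an axis at angle θ to the initial spin direction is cos²(θ/2); spin-down is sin²(θ/2).
θ = 120°, so P = cos²(60°) ≈ 0.250.

0.250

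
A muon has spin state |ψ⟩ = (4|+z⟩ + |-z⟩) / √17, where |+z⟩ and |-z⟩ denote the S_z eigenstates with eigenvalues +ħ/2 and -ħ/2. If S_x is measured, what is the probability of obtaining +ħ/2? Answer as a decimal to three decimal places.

0.735

|+x⟩ = (|+z⟩ + |-z⟩)/√2, so ⟨+x|ψ⟩ = (5) / (√2·√17).
P = |5|² / 34 = 25/34.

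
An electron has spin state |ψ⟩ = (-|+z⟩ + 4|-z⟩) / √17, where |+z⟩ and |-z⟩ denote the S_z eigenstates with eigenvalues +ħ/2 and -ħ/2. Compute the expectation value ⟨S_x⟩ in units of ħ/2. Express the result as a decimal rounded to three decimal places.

-0.471

⟨σ_x⟩ = 2 Re(a* b)/(|a|²+|b|²) with a = -1, b = 4.
a* b = -4, so ⟨σ_x⟩ = -8/17.
⟨S_x⟩ = (ħ/2)·⟨σ_x⟩.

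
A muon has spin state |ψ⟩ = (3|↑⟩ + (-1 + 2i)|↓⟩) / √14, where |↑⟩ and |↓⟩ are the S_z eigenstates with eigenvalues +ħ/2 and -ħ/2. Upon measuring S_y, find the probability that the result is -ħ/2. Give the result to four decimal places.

|-y⟩ = (|↑⟩ - i|↓⟩)/√2, so ⟨-y|ψ⟩ = (1 - i) / (√2·√14).
P = |1 - i|² / 28 = 2/28.

0.0714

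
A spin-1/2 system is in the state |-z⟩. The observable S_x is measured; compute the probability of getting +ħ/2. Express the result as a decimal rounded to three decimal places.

In the S_z basis, |-z⟩ = |-z⟩ and |+x⟩ = (|+z⟩ + |-z⟩)/√2.
|⟨+x|-z⟩|² = 1/2.

0.500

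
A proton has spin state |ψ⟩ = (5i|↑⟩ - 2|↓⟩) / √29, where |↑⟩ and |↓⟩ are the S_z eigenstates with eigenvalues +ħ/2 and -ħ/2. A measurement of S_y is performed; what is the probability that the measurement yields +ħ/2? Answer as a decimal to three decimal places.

|+y⟩ = (|↑⟩ + i|↓⟩)/√2, so ⟨+y|ψ⟩ = (7i) / (√2·√29).
P = |7i|² / 58 = 49/58.

0.845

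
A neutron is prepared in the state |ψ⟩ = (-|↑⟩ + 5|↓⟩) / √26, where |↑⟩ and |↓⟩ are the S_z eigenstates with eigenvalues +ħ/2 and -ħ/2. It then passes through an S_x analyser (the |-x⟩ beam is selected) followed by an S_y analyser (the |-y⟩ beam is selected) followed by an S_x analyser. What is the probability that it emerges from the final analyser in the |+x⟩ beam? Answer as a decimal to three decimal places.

First analyser (S_x): P(|-x⟩) = |⟨-x|ψ⟩|² = 36/52.
After stage 1 the state is |-x⟩; P(|-y⟩) = |⟨-y|-x⟩|² = 1/2.
After stage 2 the state is |-y⟩; P(|+x⟩) = |⟨+x|-y⟩|² = 1/2.
Joint probability = 36/52 × 1/2 × 1/2 = 0.173.

0.173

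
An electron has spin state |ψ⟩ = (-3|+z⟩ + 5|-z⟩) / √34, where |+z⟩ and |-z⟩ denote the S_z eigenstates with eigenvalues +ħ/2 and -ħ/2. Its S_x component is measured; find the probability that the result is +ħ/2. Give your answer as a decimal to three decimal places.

|+x⟩ = (|+z⟩ + |-z⟩)/√2, so ⟨+x|ψ⟩ = (2) / (√2·√34).
P = |2|² / 68 = 4/68.

0.059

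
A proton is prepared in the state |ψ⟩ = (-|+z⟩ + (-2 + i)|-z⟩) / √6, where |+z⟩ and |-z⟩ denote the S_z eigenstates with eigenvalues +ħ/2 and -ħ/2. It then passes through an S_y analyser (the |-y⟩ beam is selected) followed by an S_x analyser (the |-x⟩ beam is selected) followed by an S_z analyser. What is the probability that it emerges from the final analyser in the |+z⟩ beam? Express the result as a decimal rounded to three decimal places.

0.167

First analyser (S_y): P(|-y⟩) = |⟨-y|ψ⟩|² = 8/12.
After stage 1 the state is |-y⟩; P(|-x⟩) = |⟨-x|-y⟩|² = 1/2.
After stage 2 the state is |-x⟩; P(|+z⟩) = |⟨+z|-x⟩|² = 1/2.
Joint probability = 8/12 × 1/2 × 1/2 = 0.167.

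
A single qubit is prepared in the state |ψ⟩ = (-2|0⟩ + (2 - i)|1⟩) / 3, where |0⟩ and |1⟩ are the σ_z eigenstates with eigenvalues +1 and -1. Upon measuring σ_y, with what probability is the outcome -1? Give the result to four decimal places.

0.2778

|-y⟩ = (|0⟩ - i|1⟩)/√2, so ⟨-y|ψ⟩ = (-1 + 2i) / (√2·3).
P = |-1 + 2i|² / 18 = 5/18.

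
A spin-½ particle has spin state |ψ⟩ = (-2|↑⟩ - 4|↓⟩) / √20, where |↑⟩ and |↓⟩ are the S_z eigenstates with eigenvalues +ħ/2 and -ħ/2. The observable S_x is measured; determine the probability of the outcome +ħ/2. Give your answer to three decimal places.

|+x⟩ = (|↑⟩ + |↓⟩)/√2, so ⟨+x|ψ⟩ = (-6) / (√2·√20).
P = |-6|² / 40 = 36/40.

0.900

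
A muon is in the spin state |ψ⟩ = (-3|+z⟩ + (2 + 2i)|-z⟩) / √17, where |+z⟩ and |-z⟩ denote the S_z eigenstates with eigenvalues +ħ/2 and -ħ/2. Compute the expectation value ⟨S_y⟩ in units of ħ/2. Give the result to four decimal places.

-0.7059

⟨σ_y⟩ = 2 Im(a* b)/(|a|²+|b|²) with a = -3, b = (2 + 2i).
a* b = (-6 - 6i), so ⟨σ_y⟩ = -12/17.
⟨S_y⟩ = (ħ/2)·⟨σ_y⟩.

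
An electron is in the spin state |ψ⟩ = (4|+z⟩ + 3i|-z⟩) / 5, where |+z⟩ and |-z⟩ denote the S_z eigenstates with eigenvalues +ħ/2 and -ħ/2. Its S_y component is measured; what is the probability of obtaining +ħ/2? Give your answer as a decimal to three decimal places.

|+y⟩ = (|+z⟩ + i|-z⟩)/√2, so ⟨+y|ψ⟩ = (7) / (√2·5).
P = |7|² / 50 = 49/50.

0.980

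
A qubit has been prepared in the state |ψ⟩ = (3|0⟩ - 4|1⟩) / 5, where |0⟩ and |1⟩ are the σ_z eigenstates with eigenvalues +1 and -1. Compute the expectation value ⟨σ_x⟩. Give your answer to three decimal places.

-0.960

⟨σ_x⟩ = 2 Re(a* b)/(|a|²+|b|²) with a = 3, b = -4.
a* b = -12, so ⟨σ_x⟩ = -24/25.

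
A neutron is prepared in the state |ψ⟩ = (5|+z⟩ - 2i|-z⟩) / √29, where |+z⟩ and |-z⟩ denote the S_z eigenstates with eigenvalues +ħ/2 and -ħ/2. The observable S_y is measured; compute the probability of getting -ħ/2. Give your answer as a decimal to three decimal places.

0.845

|-y⟩ = (|+z⟩ - i|-z⟩)/√2, so ⟨-y|ψ⟩ = (7) / (√2·√29).
P = |7|² / 58 = 49/58.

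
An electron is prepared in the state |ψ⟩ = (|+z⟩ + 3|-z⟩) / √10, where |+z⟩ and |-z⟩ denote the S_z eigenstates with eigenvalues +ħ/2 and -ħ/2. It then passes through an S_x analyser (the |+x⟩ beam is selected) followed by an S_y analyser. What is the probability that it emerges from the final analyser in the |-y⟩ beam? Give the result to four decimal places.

First analyser (S_x): P(|+x⟩) = |⟨+x|ψ⟩|² = 16/20.
After stage 1 the state is |+x⟩; P(|-y⟩) = |⟨-y|+x⟩|² = 1/2.
Joint probability = 16/20 × 1/2 = 0.4000.

0.4000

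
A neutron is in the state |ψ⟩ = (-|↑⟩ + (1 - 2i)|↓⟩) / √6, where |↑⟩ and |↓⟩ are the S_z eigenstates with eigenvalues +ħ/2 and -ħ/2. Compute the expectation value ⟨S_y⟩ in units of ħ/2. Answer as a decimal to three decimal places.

0.667

⟨σ_y⟩ = 2 Im(a* b)/(|a|²+|b|²) with a = -1, b = (1 - 2i).
a* b = (-1 + 2i), so ⟨σ_y⟩ = 4/6.
⟨S_y⟩ = (ħ/2)·⟨σ_y⟩.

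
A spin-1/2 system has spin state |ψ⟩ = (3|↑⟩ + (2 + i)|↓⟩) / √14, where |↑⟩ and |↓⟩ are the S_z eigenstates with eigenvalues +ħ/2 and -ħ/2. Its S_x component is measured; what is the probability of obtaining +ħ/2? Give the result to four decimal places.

0.9286

|+x⟩ = (|↑⟩ + |↓⟩)/√2, so ⟨+x|ψ⟩ = (5 + i) / (√2·√14).
P = |5 + i|² / 28 = 26/28.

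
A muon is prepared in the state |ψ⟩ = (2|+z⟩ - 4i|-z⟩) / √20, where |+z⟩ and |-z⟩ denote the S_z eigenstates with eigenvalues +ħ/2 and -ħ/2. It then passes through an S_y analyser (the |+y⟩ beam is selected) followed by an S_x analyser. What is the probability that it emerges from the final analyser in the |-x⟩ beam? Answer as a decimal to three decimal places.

First analyser (S_y): P(|+y⟩) = |⟨+y|ψ⟩|² = 4/40.
After stage 1 the state is |+y⟩; P(|-x⟩) = |⟨-x|+y⟩|² = 1/2.
Joint probability = 4/40 × 1/2 = 0.050.

0.050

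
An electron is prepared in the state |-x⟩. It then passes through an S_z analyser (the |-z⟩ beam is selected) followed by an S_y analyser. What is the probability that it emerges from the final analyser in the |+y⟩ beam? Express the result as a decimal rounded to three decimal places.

First analyser (S_z): from |-x⟩, P(|-z⟩) = 1/2.
After stage 1 the state is |-z⟩; P(|+y⟩) = |⟨+y|-z⟩|² = 1/2.
Joint probability = 1/2 × 1/2 = 0.250.

0.250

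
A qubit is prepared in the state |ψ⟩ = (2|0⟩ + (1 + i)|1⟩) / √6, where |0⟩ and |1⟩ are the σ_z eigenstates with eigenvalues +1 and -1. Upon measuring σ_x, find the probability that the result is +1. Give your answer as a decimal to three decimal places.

|+x⟩ = (|0⟩ + |1⟩)/√2, so ⟨+x|ψ⟩ = (3 + i) / (√2·√6).
P = |3 + i|² / 12 = 10/12.

0.833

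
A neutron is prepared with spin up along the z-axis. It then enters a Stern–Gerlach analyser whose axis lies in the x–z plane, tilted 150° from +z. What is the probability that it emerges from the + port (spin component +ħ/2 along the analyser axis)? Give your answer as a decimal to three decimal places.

For spin-½, the probability of finding spin-up along an axis at angle θ to the initial spin direction is cos²(θ/2); spin-down is sin²(θ/2).
θ = 150°, so P = cos²(75°) ≈ 0.067.

0.067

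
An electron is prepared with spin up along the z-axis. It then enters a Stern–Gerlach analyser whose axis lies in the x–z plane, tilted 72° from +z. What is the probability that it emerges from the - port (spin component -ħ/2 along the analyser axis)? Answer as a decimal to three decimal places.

0.345

For spin-½, the probability of finding spin-up along an axis at angle θ to the initial spin direction is cos²(θ/2); spin-down is sin²(θ/2).
θ = 72°, so P = sin²(36°) ≈ 0.345.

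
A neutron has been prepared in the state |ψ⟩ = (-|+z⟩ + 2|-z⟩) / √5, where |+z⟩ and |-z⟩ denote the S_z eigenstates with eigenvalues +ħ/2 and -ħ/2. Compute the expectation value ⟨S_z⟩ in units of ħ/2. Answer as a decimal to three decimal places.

⟨σ_z⟩ = |a|² - |b|² divided by |a|²+|b|², with a, b the |+z⟩, |-z⟩ amplitudes.
= (1 - 4)/5 = -3/5.
⟨S_z⟩ = (ħ/2)·⟨σ_z⟩.

-0.600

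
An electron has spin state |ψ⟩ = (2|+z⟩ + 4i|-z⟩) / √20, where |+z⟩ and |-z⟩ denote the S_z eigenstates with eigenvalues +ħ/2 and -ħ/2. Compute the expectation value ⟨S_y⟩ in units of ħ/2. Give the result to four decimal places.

⟨σ_y⟩ = 2 Im(a* b)/(|a|²+|b|²) with a = 2, b = 4i.
a* b = 8i, so ⟨σ_y⟩ = 16/20.
⟨S_y⟩ = (ħ/2)·⟨σ_y⟩.

0.8000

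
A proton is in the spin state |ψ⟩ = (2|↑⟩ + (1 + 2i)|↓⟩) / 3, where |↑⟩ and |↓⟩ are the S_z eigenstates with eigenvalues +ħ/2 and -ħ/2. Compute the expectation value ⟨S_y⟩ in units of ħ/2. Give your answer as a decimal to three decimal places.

⟨σ_y⟩ = 2 Im(a* b)/(|a|²+|b|²) with a = 2, b = (1 + 2i).
a* b = (2 + 4i), so ⟨σ_y⟩ = 8/9.
⟨S_y⟩ = (ħ/2)·⟨σ_y⟩.

0.889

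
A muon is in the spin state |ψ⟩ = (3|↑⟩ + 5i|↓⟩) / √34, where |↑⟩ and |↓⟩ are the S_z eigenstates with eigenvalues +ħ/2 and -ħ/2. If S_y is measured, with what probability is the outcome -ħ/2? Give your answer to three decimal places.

|-y⟩ = (|↑⟩ - i|↓⟩)/√2, so ⟨-y|ψ⟩ = (-2) / (√2·√34).
P = |-2|² / 68 = 4/68.

0.059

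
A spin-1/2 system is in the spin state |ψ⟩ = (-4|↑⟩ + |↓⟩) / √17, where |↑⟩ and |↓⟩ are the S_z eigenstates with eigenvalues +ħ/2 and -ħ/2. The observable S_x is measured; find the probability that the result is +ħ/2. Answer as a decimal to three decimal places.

0.265

|+x⟩ = (|↑⟩ + |↓⟩)/√2, so ⟨+x|ψ⟩ = (-3) / (√2·√17).
P = |-3|² / 34 = 9/34.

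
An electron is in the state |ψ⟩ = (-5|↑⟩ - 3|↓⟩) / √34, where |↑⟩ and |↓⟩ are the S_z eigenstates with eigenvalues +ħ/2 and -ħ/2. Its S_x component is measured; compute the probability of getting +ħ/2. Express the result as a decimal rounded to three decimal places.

|+x⟩ = (|↑⟩ + |↓⟩)/√2, so ⟨+x|ψ⟩ = (-8) / (√2·√34).
P = |-8|² / 68 = 64/68.

0.941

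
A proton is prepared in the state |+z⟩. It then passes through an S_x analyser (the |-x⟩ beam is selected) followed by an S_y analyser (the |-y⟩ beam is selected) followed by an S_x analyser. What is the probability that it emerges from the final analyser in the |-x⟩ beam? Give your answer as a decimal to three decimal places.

First analyser (S_x): from |+z⟩, P(|-x⟩) = 1/2.
After stage 1 the state is |-x⟩; P(|-y⟩) = |⟨-y|-x⟩|² = 1/2.
After stage 2 the state is |-y⟩; P(|-x⟩) = |⟨-x|-y⟩|² = 1/2.
Joint probability = 1/2 × 1/2 × 1/2 = 0.125.

0.125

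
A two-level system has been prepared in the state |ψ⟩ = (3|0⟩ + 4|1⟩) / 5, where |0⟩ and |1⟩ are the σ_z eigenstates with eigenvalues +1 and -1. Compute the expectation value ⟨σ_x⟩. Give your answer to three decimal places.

0.960

⟨σ_x⟩ = 2 Re(a* b)/(|a|²+|b|²) with a = 3, b = 4.
a* b = 12, so ⟨σ_x⟩ = 24/25.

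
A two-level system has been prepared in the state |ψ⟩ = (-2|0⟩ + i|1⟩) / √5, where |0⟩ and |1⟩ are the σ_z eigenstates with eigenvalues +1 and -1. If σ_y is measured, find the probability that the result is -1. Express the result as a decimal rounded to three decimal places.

|-y⟩ = (|0⟩ - i|1⟩)/√2, so ⟨-y|ψ⟩ = (-3) / (√2·√5).
P = |-3|² / 10 = 9/10.

0.900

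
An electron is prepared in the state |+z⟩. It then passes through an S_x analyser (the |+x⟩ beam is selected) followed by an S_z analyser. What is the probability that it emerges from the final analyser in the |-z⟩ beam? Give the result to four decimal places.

First analyser (S_x): from |+z⟩, P(|+x⟩) = 1/2.
After stage 1 the state is |+x⟩; P(|-z⟩) = |⟨-z|+x⟩|² = 1/2.
Joint probability = 1/2 × 1/2 = 0.2500.

0.2500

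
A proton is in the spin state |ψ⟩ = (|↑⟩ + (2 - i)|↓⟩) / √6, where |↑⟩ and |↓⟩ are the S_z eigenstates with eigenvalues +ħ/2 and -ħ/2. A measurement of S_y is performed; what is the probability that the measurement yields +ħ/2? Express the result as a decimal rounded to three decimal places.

|+y⟩ = (|↑⟩ + i|↓⟩)/√2, so ⟨+y|ψ⟩ = (-2i) / (√2·√6).
P = |-2i|² / 12 = 4/12.

0.333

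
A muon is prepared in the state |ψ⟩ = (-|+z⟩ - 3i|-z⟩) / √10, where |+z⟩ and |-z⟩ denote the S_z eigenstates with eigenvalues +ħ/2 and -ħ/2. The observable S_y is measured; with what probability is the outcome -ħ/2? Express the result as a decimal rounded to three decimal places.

|-y⟩ = (|+z⟩ - i|-z⟩)/√2, so ⟨-y|ψ⟩ = (2) / (√2·√10).
P = |2|² / 20 = 4/20.

0.200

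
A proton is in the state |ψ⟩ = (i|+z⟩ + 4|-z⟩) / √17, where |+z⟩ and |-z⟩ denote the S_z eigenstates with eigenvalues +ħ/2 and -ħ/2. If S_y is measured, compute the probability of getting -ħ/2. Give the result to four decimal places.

|-y⟩ = (|+z⟩ - i|-z⟩)/√2, so ⟨-y|ψ⟩ = (5i) / (√2·√17).
P = |5i|² / 34 = 25/34.

0.7353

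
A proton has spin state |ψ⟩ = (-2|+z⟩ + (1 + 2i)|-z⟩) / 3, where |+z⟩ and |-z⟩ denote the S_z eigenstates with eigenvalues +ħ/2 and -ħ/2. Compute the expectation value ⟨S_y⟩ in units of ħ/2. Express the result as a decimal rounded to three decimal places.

-0.889

⟨σ_y⟩ = 2 Im(a* b)/(|a|²+|b|²) with a = -2, b = (1 + 2i).
a* b = (-2 - 4i), so ⟨σ_y⟩ = -8/9.
⟨S_y⟩ = (ħ/2)·⟨σ_y⟩.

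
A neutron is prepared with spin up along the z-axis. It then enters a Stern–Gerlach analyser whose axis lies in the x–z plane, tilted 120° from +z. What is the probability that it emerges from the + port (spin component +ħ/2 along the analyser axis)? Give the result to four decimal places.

0.2500

For spin-½, the probability of finding spin-up along an axis at angle θ to the initial spin direction is cos²(θ/2); spin-down is sin²(θ/2).
θ = 120°, so P = cos²(60°) ≈ 0.2500.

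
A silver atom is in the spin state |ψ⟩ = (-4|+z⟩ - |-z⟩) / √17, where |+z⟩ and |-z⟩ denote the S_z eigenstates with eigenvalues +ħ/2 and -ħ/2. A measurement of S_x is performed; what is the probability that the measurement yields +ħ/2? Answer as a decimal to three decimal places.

|+x⟩ = (|+z⟩ + |-z⟩)/√2, so ⟨+x|ψ⟩ = (-5) / (√2·√17).
P = |-5|² / 34 = 25/34.

0.735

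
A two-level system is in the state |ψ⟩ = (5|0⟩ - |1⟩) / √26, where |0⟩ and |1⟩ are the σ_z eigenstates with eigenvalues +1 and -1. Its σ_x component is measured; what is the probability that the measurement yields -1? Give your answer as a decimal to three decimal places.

0.692

|-x⟩ = (|0⟩ - |1⟩)/√2, so ⟨-x|ψ⟩ = (6) / (√2·√26).
P = |6|² / 52 = 36/52.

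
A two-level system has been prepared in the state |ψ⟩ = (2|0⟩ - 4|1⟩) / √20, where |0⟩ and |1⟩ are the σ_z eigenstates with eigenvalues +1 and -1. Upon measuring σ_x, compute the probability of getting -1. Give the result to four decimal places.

0.9000

|-x⟩ = (|0⟩ - |1⟩)/√2, so ⟨-x|ψ⟩ = (6) / (√2·√20).
P = |6|² / 40 = 36/40.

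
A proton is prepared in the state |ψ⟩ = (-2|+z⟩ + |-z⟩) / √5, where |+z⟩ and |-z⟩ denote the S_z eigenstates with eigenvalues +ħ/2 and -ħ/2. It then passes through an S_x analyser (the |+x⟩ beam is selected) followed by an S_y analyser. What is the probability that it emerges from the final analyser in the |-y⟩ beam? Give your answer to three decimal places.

First analyser (S_x): P(|+x⟩) = |⟨+x|ψ⟩|² = 1/10.
After stage 1 the state is |+x⟩; P(|-y⟩) = |⟨-y|+x⟩|² = 1/2.
Joint probability = 1/10 × 1/2 = 0.050.

0.050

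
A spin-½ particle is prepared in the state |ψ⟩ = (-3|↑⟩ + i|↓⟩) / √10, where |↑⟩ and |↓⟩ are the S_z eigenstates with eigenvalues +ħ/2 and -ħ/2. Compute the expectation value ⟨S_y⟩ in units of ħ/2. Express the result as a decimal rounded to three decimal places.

⟨σ_y⟩ = 2 Im(a* b)/(|a|²+|b|²) with a = -3, b = i.
a* b = -3i, so ⟨σ_y⟩ = -6/10.
⟨S_y⟩ = (ħ/2)·⟨σ_y⟩.

-0.600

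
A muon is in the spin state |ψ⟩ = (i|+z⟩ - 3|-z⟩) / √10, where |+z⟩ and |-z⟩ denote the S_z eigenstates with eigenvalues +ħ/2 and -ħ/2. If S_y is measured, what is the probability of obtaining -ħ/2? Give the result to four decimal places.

|-y⟩ = (|+z⟩ - i|-z⟩)/√2, so ⟨-y|ψ⟩ = (-2i) / (√2·√10).
P = |-2i|² / 20 = 4/20.

0.2000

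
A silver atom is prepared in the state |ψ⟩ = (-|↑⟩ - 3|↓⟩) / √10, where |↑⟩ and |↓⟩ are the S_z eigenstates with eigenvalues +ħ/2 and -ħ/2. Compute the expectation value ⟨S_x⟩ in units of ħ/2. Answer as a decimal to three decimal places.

⟨σ_x⟩ = 2 Re(a* b)/(|a|²+|b|²) with a = -1, b = -3.
a* b = 3, so ⟨σ_x⟩ = 6/10.
⟨S_x⟩ = (ħ/2)·⟨σ_x⟩.

0.600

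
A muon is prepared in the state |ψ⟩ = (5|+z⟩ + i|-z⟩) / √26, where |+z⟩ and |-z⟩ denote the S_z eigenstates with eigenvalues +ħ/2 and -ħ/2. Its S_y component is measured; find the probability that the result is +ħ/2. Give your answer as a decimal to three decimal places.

|+y⟩ = (|+z⟩ + i|-z⟩)/√2, so ⟨+y|ψ⟩ = (6) / (√2·√26).
P = |6|² / 52 = 36/52.

0.692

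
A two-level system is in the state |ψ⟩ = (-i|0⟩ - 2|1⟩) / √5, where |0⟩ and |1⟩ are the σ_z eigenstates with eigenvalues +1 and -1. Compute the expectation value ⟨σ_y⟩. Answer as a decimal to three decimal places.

-0.800

⟨σ_y⟩ = 2 Im(a* b)/(|a|²+|b|²) with a = -i, b = -2.
a* b = -2i, so ⟨σ_y⟩ = -4/5.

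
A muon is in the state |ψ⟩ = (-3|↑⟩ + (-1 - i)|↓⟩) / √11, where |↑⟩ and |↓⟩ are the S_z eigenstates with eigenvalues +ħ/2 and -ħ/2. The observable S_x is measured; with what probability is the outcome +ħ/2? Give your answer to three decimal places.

|+x⟩ = (|↑⟩ + |↓⟩)/√2, so ⟨+x|ψ⟩ = (-4 - i) / (√2·√11).
P = |-4 - i|² / 22 = 17/22.

0.773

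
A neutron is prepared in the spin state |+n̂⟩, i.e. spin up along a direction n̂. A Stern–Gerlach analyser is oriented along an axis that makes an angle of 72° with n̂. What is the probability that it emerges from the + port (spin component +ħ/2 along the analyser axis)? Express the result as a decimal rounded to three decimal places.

0.655

For spin-½, the probability of finding spin-up along an axis at angle θ to the initial spin direction is cos²(θ/2); spin-down is sin²(θ/2).
θ = 72°, so P = cos²(36°) ≈ 0.655.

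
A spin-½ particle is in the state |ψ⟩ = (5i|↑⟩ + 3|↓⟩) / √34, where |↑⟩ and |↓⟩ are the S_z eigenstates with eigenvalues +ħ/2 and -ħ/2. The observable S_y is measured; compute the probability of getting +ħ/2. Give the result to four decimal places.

|+y⟩ = (|↑⟩ + i|↓⟩)/√2, so ⟨+y|ψ⟩ = (2i) / (√2·√34).
P = |2i|² / 68 = 4/68.

0.0588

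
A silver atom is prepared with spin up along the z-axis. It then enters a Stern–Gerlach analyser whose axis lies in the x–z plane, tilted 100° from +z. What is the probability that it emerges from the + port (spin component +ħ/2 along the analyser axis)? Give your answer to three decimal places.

For spin-½, the probability of finding spin-up along an axis at angle θ to the initial spin direction is cos²(θ/2); spin-down is sin²(θ/2).
θ = 100°, so P = cos²(50°) ≈ 0.413.

0.413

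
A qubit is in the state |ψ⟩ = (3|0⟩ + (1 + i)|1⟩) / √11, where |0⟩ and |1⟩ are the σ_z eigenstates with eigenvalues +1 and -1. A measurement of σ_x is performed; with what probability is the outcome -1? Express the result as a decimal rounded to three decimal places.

0.227

|-x⟩ = (|0⟩ - |1⟩)/√2, so ⟨-x|ψ⟩ = (2 - i) / (√2·√11).
P = |2 - i|² / 22 = 5/22.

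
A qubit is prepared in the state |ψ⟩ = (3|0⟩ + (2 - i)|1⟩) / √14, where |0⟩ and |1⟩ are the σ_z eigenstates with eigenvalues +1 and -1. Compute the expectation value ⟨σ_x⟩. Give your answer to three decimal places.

0.857

⟨σ_x⟩ = 2 Re(a* b)/(|a|²+|b|²) with a = 3, b = (2 - i).
a* b = (6 - 3i), so ⟨σ_x⟩ = 12/14.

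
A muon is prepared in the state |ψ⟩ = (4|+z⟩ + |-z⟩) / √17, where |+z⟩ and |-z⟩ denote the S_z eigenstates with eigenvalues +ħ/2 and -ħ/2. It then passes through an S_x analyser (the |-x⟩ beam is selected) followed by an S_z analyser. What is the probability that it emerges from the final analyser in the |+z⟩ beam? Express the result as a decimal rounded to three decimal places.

0.132

First analyser (S_x): P(|-x⟩) = |⟨-x|ψ⟩|² = 9/34.
After stage 1 the state is |-x⟩; P(|+z⟩) = |⟨+z|-x⟩|² = 1/2.
Joint probability = 9/34 × 1/2 = 0.132.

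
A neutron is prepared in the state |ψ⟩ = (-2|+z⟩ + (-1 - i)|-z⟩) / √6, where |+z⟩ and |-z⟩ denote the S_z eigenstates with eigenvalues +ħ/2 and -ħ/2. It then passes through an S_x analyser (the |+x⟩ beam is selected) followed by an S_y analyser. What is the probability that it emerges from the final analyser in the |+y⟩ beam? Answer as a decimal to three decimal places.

0.417

First analyser (S_x): P(|+x⟩) = |⟨+x|ψ⟩|² = 10/12.
After stage 1 the state is |+x⟩; P(|+y⟩) = |⟨+y|+x⟩|² = 1/2.
Joint probability = 10/12 × 1/2 = 0.417.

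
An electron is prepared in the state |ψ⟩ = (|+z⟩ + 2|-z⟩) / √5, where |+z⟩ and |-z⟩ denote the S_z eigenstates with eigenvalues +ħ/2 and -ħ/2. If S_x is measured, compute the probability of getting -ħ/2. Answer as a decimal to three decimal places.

0.100

|-x⟩ = (|+z⟩ - |-z⟩)/√2, so ⟨-x|ψ⟩ = (-1) / (√2·√5).
P = |-1|² / 10 = 1/10.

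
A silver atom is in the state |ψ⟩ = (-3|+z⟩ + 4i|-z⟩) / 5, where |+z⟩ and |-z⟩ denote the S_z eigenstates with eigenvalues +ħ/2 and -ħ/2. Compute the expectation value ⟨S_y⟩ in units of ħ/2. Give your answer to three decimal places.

⟨σ_y⟩ = 2 Im(a* b)/(|a|²+|b|²) with a = -3, b = 4i.
a* b = -12i, so ⟨σ_y⟩ = -24/25.
⟨S_y⟩ = (ħ/2)·⟨σ_y⟩.

-0.960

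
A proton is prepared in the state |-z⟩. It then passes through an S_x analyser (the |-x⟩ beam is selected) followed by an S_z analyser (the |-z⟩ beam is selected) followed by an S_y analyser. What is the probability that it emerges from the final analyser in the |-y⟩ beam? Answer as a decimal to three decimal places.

0.125

First analyser (S_x): from |-z⟩, P(|-x⟩) = 1/2.
After stage 1 the state is |-x⟩; P(|-z⟩) = |⟨-z|-x⟩|² = 1/2.
After stage 2 the state is |-z⟩; P(|-y⟩) = |⟨-y|-z⟩|² = 1/2.
Joint probability = 1/2 × 1/2 × 1/2 = 0.125.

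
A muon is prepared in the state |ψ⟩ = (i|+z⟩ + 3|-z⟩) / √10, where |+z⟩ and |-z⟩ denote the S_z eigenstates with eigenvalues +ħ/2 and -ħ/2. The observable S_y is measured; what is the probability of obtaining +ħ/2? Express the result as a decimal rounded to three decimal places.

0.200

|+y⟩ = (|+z⟩ + i|-z⟩)/√2, so ⟨+y|ψ⟩ = (-2i) / (√2·√10).
P = |-2i|² / 20 = 4/20.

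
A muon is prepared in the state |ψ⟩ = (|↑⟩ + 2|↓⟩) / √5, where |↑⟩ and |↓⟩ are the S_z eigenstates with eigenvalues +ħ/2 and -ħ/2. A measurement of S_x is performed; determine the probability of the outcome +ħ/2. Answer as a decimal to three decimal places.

|+x⟩ = (|↑⟩ + |↓⟩)/√2, so ⟨+x|ψ⟩ = (3) / (√2·√5).
P = |3|² / 10 = 9/10.

0.900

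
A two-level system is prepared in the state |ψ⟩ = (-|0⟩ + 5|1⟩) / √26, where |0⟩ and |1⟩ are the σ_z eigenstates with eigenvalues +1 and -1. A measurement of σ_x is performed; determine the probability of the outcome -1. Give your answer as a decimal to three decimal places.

|-x⟩ = (|0⟩ - |1⟩)/√2, so ⟨-x|ψ⟩ = (-6) / (√2·√26).
P = |-6|² / 52 = 36/52.

0.692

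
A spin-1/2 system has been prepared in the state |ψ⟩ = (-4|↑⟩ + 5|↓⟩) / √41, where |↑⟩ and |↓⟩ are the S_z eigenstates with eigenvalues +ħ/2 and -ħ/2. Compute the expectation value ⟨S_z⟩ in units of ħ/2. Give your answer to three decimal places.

⟨σ_z⟩ = |a|² - |b|² divided by |a|²+|b|², with a, b the |↑⟩, |↓⟩ amplitudes.
= (16 - 25)/41 = -9/41.
⟨S_z⟩ = (ħ/2)·⟨σ_z⟩.

-0.220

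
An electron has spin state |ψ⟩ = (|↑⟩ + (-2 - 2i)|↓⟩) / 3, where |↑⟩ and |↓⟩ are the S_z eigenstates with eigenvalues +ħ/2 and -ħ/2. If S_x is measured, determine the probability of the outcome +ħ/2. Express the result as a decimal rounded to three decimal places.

|+x⟩ = (|↑⟩ + |↓⟩)/√2, so ⟨+x|ψ⟩ = (-1 - 2i) / (√2·3).
P = |-1 - 2i|² / 18 = 5/18.

0.278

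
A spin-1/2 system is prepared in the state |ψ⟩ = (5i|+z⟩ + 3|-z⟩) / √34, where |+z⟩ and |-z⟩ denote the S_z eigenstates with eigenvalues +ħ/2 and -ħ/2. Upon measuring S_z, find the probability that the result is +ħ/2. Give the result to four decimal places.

0.7353

The +ħ/2 outcome corresponds to |+z⟩. Its amplitude in |ψ⟩ is 5i/√34.
P = |5i|² / 34 = 25/34.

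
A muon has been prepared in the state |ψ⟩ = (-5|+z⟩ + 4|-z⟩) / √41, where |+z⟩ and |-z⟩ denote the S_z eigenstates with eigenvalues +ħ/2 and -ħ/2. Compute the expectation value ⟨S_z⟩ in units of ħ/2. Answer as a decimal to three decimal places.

⟨σ_z⟩ = |a|² - |b|² divided by |a|²+|b|², with a, b the |+z⟩, |-z⟩ amplitudes.
= (25 - 16)/41 = 9/41.
⟨S_z⟩ = (ħ/2)·⟨σ_z⟩.

0.220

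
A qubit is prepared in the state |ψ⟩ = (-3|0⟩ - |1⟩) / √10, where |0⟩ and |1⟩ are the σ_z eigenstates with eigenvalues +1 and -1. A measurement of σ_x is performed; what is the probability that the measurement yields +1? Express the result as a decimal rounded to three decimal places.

|+x⟩ = (|0⟩ + |1⟩)/√2, so ⟨+x|ψ⟩ = (-4) / (√2·√10).
P = |-4|² / 20 = 16/20.

0.800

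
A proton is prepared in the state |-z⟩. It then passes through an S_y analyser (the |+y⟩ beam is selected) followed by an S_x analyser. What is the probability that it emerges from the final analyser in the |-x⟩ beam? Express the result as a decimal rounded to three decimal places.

0.250

First analyser (S_y): from |-z⟩, P(|+y⟩) = 1/2.
After stage 1 the state is |+y⟩; P(|-x⟩) = |⟨-x|+y⟩|² = 1/2.
Joint probability = 1/2 × 1/2 = 0.250.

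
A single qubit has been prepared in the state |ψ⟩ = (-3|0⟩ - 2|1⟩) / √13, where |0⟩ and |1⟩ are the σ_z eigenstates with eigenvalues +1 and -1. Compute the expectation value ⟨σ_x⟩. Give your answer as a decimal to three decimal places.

⟨σ_x⟩ = 2 Re(a* b)/(|a|²+|b|²) with a = -3, b = -2.
a* b = 6, so ⟨σ_x⟩ = 12/13.

0.923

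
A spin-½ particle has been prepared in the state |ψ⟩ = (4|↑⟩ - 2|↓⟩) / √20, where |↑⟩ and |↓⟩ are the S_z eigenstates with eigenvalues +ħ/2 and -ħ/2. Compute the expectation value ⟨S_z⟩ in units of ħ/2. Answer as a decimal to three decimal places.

⟨σ_z⟩ = |a|² - |b|² divided by |a|²+|b|², with a, b the |↑⟩, |↓⟩ amplitudes.
= (16 - 4)/20 = 12/20.
⟨S_z⟩ = (ħ/2)·⟨σ_z⟩.

0.600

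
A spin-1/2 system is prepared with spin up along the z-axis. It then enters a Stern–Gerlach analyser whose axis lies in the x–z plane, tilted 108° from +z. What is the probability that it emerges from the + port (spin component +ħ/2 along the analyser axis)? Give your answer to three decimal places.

0.345

For spin-½, the probability of finding spin-up along an axis at angle θ to the initial spin direction is cos²(θ/2); spin-down is sin²(θ/2).
θ = 108°, so P = cos²(54°) ≈ 0.345.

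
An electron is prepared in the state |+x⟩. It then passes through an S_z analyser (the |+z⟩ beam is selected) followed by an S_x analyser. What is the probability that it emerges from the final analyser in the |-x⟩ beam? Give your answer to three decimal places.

0.250

First analyser (S_z): from |+x⟩, P(|+z⟩) = 1/2.
After stage 1 the state is |+z⟩; P(|-x⟩) = |⟨-x|+z⟩|² = 1/2.
Joint probability = 1/2 × 1/2 = 0.250.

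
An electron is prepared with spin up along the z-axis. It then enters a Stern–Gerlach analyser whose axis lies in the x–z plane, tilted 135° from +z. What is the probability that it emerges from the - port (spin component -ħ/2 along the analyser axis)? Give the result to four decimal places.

0.8536

For spin-½, the probability of finding spin-up along an axis at angle θ to the initial spin direction is cos²(θ/2); spin-down is sin²(θ/2).
θ = 135°, so P = sin²(67.5°) ≈ 0.8536.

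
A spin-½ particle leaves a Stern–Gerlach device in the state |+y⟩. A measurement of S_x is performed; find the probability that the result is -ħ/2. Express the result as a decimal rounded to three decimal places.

0.500

In the S_z basis, |+y⟩ = (|+z⟩ + i|-z⟩)/√2 and |-x⟩ = (|+z⟩ - |-z⟩)/√2.
|⟨-x|+y⟩|² = 1/2.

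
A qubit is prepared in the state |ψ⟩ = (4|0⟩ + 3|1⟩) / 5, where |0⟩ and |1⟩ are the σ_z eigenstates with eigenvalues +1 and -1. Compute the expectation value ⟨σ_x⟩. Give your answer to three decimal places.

0.960

⟨σ_x⟩ = 2 Re(a* b)/(|a|²+|b|²) with a = 4, b = 3.
a* b = 12, so ⟨σ_x⟩ = 24/25.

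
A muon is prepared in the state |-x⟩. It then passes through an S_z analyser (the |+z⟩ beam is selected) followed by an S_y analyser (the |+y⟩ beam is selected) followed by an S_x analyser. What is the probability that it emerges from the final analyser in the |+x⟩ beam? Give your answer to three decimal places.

0.125

First analyser (S_z): from |-x⟩, P(|+z⟩) = 1/2.
After stage 1 the state is |+z⟩; P(|+y⟩) = |⟨+y|+z⟩|² = 1/2.
After stage 2 the state is |+y⟩; P(|+x⟩) = |⟨+x|+y⟩|² = 1/2.
Joint probability = 1/2 × 1/2 × 1/2 = 0.125.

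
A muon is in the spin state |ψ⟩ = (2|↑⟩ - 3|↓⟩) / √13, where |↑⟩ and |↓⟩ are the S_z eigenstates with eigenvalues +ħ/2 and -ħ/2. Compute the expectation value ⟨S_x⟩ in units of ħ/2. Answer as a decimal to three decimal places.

-0.923

⟨σ_x⟩ = 2 Re(a* b)/(|a|²+|b|²) with a = 2, b = -3.
a* b = -6, so ⟨σ_x⟩ = -12/13.
⟨S_x⟩ = (ħ/2)·⟨σ_x⟩.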